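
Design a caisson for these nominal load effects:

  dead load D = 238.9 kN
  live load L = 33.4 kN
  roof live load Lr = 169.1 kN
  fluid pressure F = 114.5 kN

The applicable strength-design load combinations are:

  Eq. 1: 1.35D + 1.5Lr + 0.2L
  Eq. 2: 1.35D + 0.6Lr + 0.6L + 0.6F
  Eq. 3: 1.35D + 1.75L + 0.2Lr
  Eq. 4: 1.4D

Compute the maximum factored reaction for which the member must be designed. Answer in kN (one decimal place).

582.8 kN

Eq. 1: 1.35(238.9) + 1.5(169.1) + 0.2(33.4) = 582.8
Eq. 2: 1.35(238.9) + 0.6(169.1) + 0.6(33.4) + 0.6(114.5) = 512.7
Eq. 3: 1.35(238.9) + 1.75(33.4) + 0.2(169.1) = 414.8
Eq. 4: 1.4(238.9) = 334.5
The controlling combination is 1, giving 582.8 kN.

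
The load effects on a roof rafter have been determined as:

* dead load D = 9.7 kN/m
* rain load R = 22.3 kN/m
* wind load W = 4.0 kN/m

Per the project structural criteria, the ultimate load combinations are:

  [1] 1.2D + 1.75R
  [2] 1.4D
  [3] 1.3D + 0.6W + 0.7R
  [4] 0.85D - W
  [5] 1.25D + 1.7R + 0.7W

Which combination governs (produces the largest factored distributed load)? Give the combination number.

Combination 5

[1] 1.2(9.7) + 1.75(22.3) = 50.7
[2] 1.4(9.7) = 13.6
[3] 1.3(9.7) + 0.6(4.0) + 0.7(22.3) = 12.6 + 2.4 + 15.6 = 30.6
[4] 0.85(9.7) - 1.0(4.0) = 8.2 - 4.0 = 4.2
[5] 1.25(9.7) + 1.7(22.3) + 0.7(4.0) = 12.1 + 37.9 + 2.8 = 52.8
The largest value is 52.8 kN/m from combination 5.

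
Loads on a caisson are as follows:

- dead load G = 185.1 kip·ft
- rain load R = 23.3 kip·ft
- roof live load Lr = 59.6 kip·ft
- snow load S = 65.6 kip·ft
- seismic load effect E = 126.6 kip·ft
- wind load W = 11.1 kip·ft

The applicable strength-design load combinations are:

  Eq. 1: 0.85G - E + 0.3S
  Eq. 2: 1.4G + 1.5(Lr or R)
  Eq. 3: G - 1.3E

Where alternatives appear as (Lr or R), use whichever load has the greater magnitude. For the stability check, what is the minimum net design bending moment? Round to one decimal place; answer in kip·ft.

20.5 kip·ft

(Lr or R) → Lr = 59.6 kip·ft.
Eq. 1: 0.85(185.1) - 1.0(126.6) + 0.3(65.6) = 157.3 - 126.6 + 19.7 = 50.4
Eq. 2: 1.4(185.1) + 1.5(59.6) = 259.1 + 89.4 = 348.5
Eq. 3: 1.0(185.1) - 1.3(126.6) = 185.1 - 164.6 = 20.5
Combination 3 gives the minimum: 20.5 kip·ft.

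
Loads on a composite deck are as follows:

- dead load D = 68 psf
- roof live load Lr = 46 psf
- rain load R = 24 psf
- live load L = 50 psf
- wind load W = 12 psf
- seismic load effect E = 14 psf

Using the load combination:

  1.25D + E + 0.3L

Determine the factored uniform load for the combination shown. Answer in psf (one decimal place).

114.0 psf

1.25(68) + 1.0(14) + 0.3(50) = 85.0 + 14.0 + 15.0 = 114.0
q_u = 114.0 psf.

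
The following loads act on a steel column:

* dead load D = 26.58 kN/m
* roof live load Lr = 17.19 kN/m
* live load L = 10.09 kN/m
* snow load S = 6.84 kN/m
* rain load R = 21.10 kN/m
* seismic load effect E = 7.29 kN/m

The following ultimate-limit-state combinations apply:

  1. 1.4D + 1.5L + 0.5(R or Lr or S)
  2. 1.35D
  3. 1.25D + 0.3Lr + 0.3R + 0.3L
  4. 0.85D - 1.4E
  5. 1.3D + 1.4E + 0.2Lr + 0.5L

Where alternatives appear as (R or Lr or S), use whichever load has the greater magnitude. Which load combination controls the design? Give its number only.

Combination 1

(R or Lr or S) → R = 21.10 kN/m.
1. 1.4(26.58) + 1.5(10.09) + 0.5(21.10) = 37.21 + 15.14 + 10.55 = 62.90
2. 1.35(26.58) = 35.88
3. 1.25(26.58) + 0.3(17.19) + 0.3(21.10) + 0.3(10.09) = 47.74
4. 0.85(26.58) - 1.4(7.29) = 12.39
5. 1.3(26.58) + 1.4(7.29) + 0.2(17.19) + 0.5(10.09) = 53.24
The largest value is 62.90 kN/m from combination 1.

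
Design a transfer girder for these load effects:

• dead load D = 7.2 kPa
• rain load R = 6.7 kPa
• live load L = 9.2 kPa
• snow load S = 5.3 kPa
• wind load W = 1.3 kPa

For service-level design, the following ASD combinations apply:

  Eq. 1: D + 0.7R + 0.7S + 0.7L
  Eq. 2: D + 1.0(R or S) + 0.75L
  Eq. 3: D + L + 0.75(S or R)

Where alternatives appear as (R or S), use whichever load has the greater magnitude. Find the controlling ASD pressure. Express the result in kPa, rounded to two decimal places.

22.04 kPa

(R or S) → R = 6.7 kPa; (S or R) → R = 6.7 kPa.
Eq. 1: 1.0(7.2) + 0.7(6.7) + 0.7(5.3) + 0.7(9.2) = 7.20 + 4.69 + 3.71 + 6.44 = 22.04
Eq. 2: 1.0(7.2) + 1.0(6.7) + 0.75(9.2) = 7.20 + 6.70 + 6.90 = 20.80
Eq. 3: 1.0(7.2) + 1.0(9.2) + 0.75(6.7) = 7.20 + 9.20 + 5.03 = 21.43
Maximum is from combination 1.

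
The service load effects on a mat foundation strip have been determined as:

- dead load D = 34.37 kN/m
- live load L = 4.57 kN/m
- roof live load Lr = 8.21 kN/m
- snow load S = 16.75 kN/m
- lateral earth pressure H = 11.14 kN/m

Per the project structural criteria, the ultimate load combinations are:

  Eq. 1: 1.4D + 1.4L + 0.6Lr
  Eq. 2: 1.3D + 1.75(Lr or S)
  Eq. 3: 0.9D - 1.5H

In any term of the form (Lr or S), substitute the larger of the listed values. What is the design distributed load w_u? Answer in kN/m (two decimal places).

(Lr or S) → S = 16.75 kN/m.
Eq. 1: 1.4(34.37) + 1.4(4.57) + 0.6(8.21) = 59.44
Eq. 2: 1.3(34.37) + 1.75(16.75) = 44.68 + 29.31 = 73.99
Eq. 3: 0.9(34.37) - 1.5(11.14) = 30.93 - 16.71 = 14.22
The controlling combination is 2, giving 73.99 kN/m.

73.99 kN/m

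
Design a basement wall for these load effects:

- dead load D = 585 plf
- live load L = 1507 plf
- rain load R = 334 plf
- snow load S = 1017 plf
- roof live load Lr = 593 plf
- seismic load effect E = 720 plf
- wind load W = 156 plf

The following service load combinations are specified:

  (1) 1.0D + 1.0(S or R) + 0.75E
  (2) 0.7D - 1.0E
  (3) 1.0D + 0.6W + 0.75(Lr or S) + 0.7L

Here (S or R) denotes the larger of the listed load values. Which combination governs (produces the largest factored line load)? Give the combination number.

Combination 3

(S or R) → S = 1017 plf; (Lr or S) → S = 1017 plf.
(1) 1.0(585) + 1.0(1017) + 0.75(720) = 585.0 + 1017.0 + 540.0 = 2142.0
(2) 0.7(585) - 1.0(720) = 409.5 - 720.0 = -310.5
(3) 1.0(585) + 0.6(156) + 0.75(1017) + 0.7(1507) = 585.0 + 93.6 + 762.8 + 1054.9 = 2496.3
The largest value is 2496.3 plf from combination 3.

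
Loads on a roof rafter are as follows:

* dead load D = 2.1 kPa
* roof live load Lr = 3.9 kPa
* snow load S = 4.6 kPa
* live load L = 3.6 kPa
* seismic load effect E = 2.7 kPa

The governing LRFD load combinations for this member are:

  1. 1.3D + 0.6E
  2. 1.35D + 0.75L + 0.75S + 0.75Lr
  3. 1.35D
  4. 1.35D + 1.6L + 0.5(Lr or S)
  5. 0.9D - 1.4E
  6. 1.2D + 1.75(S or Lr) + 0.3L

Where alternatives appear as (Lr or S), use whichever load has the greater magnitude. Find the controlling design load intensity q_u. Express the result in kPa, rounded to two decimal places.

(Lr or S) → S = 4.6 kPa; (S or Lr) → S = 4.6 kPa.
1. 1.3(2.1) + 0.6(2.7) = 4.35
2. 1.35(2.1) + 0.75(3.6) + 0.75(4.6) + 0.75(3.9) = 11.91
3. 1.35(2.1) = 2.84
4. 1.35(2.1) + 1.6(3.6) + 0.5(4.6) = 10.90
5. 0.9(2.1) - 1.4(2.7) = -1.89
6. 1.2(2.1) + 1.75(4.6) + 0.3(3.6) = 11.65
Maximum is from combination 2.

11.91 kPa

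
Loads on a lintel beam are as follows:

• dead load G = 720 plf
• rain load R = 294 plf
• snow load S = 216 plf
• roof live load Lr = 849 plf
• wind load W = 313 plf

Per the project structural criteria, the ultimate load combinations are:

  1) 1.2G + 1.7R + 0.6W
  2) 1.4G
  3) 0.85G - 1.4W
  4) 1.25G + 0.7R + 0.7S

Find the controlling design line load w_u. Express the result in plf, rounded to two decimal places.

1) 1.2(720) + 1.7(294) + 0.6(313) = 864.00 + 499.80 + 187.80 = 1551.60
2) 1.4(720) = 1008.00
3) 0.85(720) - 1.4(313) = 612.00 - 438.20 = 173.80
4) 1.25(720) + 0.7(294) + 0.7(216) = 900.00 + 205.80 + 151.20 = 1257.00
Maximum is from combination 1.

1551.60 plf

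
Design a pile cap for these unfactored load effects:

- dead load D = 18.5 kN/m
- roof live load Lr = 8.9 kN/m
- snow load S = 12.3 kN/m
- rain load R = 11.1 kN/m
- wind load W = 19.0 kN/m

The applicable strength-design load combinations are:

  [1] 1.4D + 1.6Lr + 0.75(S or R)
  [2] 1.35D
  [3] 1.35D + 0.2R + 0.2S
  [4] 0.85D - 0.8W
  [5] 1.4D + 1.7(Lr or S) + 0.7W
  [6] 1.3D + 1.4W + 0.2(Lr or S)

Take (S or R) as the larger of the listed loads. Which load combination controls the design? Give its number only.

Combination 5

(S or R) → S = 12.3 kN/m; (Lr or S) → S = 12.3 kN/m.
[1] 1.4(18.5) + 1.6(8.9) + 0.75(12.3) = 49.37
[2] 1.35(18.5) = 24.98
[3] 1.35(18.5) + 0.2(11.1) + 0.2(12.3) = 29.66
[4] 0.85(18.5) - 0.8(19.0) = 0.53
[5] 1.4(18.5) + 1.7(12.3) + 0.7(19.0) = 60.11
[6] 1.3(18.5) + 1.4(19.0) + 0.2(12.3) = 53.11
The largest value is 60.11 kN/m from combination 5.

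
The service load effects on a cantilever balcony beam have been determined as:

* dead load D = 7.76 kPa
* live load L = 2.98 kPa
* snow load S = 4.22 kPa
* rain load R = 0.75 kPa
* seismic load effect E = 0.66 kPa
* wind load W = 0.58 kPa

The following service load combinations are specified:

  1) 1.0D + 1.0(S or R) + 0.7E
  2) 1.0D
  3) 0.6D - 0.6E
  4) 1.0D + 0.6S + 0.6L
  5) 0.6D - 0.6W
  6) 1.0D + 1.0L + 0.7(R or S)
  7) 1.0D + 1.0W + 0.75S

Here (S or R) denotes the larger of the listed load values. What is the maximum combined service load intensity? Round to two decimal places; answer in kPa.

13.69 kPa

(S or R) → S = 4.22 kPa; (R or S) → S = 4.22 kPa.
1) 1.0(7.76) + 1.0(4.22) + 0.7(0.66) = 7.76 + 4.22 + 0.46 = 12.44
2) 1.0(7.76) = 7.76
3) 0.6(7.76) - 0.6(0.66) = 4.66 - 0.40 = 4.26
4) 1.0(7.76) + 0.6(4.22) + 0.6(2.98) = 7.76 + 2.53 + 1.79 = 12.08
5) 0.6(7.76) - 0.6(0.58) = 4.66 - 0.35 = 4.31
6) 1.0(7.76) + 1.0(2.98) + 0.7(4.22) = 7.76 + 2.98 + 2.95 = 13.69
7) 1.0(7.76) + 1.0(0.58) + 0.75(4.22) = 7.76 + 0.58 + 3.17 = 11.51
Combination 6 governs: q = 13.69 kPa.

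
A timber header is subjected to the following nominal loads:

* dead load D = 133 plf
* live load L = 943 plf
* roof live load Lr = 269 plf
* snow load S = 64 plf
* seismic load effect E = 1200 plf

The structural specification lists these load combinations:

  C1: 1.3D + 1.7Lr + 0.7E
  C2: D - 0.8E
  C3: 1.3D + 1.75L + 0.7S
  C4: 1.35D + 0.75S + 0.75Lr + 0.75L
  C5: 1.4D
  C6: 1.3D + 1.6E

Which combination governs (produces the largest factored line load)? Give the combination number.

Combination 6

C1: 1.3(133) + 1.7(269) + 0.7(1200) = 172.9 + 457.3 + 840.0 = 1470.2
C2: 1.0(133) - 0.8(1200) = 133.0 - 960.0 = -827.0
C3: 1.3(133) + 1.75(943) + 0.7(64) = 172.9 + 1650.3 + 44.8 = 1868.0
C4: 1.35(133) + 0.75(64) + 0.75(269) + 0.75(943) = 1136.6
C5: 1.4(133) = 186.2
C6: 1.3(133) + 1.6(1200) = 172.9 + 1920.0 = 2092.9
The largest value is 2092.9 plf from combination 6.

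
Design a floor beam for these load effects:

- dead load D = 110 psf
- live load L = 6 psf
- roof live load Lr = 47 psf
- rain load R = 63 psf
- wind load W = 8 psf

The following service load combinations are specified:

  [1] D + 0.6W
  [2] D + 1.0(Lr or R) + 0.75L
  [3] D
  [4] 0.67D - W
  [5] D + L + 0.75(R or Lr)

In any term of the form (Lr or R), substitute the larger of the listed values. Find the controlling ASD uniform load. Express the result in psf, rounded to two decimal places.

(Lr or R) → R = 63 psf; (R or Lr) → R = 63 psf.
[1] 1.0(110) + 0.6(8) = 110.00 + 4.80 = 114.80
[2] 1.0(110) + 1.0(63) + 0.75(6) = 110.00 + 63.00 + 4.50 = 177.50
[3] 1.0(110) = 110.00
[4] 0.67(110) - 1.0(8) = 73.70 - 8.00 = 65.70
[5] 1.0(110) + 1.0(6) + 0.75(63) = 110.00 + 6.00 + 47.25 = 163.25
Maximum is from combination 2.

177.50 psf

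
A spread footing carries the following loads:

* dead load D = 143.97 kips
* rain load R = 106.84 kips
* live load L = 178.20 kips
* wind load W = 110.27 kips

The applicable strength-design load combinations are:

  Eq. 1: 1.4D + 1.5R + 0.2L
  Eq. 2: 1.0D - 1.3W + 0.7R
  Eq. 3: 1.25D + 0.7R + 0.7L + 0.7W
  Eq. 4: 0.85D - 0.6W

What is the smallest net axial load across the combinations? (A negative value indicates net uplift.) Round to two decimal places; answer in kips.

56.21 kips

Eq. 1: 1.4(143.97) + 1.5(106.84) + 0.2(178.20) = 201.56 + 160.26 + 35.64 = 397.46
Eq. 2: 1.0(143.97) - 1.3(110.27) + 0.7(106.84) = 143.97 - 143.35 + 74.79 = 75.41
Eq. 3: 1.25(143.97) + 0.7(106.84) + 0.7(178.20) + 0.7(110.27) = 179.96 + 74.79 + 124.74 + 77.19 = 456.68
Eq. 4: 0.85(143.97) - 0.6(110.27) = 122.37 - 66.16 = 56.21
Combination 4 gives the minimum: 56.21 kips.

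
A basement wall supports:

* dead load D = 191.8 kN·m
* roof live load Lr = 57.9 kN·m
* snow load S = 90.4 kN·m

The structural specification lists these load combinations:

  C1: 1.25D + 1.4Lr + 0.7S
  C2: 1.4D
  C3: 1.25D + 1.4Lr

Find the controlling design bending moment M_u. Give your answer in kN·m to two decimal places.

C1: 1.25(191.8) + 1.4(57.9) + 0.7(90.4) = 239.75 + 81.06 + 63.28 = 384.09
C2: 1.4(191.8) = 268.52
C3: 1.25(191.8) + 1.4(57.9) = 239.75 + 81.06 = 320.81
Maximum is from combination 1.

384.09 kN·m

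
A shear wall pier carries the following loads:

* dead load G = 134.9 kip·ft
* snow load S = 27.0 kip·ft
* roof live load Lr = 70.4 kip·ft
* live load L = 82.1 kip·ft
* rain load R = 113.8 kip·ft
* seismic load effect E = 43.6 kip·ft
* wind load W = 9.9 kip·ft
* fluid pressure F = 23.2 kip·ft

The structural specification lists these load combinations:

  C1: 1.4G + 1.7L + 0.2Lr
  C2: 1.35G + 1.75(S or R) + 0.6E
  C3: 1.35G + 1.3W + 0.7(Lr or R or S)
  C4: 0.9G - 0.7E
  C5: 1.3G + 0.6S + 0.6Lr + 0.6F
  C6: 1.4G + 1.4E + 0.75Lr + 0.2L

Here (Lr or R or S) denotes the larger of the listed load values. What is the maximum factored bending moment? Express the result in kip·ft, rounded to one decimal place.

407.4 kip·ft

(S or R) → R = 113.8 kip·ft; (Lr or R or S) → R = 113.8 kip·ft.
C1: 1.4(134.9) + 1.7(82.1) + 0.2(70.4) = 342.5
C2: 1.35(134.9) + 1.75(113.8) + 0.6(43.6) = 407.4
C3: 1.35(134.9) + 1.3(9.9) + 0.7(113.8) = 274.6
C4: 0.9(134.9) - 0.7(43.6) = 121.4 - 30.5 = 90.9
C5: 1.3(134.9) + 0.6(27.0) + 0.6(70.4) + 0.6(23.2) = 175.4 + 16.2 + 42.2 + 13.9 = 247.7
C6: 1.4(134.9) + 1.4(43.6) + 0.75(70.4) + 0.2(82.1) = 188.9 + 61.0 + 52.8 + 16.4 = 319.1
Maximum is from combination 2.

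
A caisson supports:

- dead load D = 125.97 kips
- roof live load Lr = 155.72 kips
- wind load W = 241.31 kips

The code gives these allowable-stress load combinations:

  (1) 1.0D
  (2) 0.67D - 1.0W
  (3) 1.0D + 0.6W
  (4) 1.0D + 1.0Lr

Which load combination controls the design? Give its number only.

(1) 1.0(125.97) = 125.97
(2) 0.67(125.97) - 1.0(241.31) = -156.91
(3) 1.0(125.97) + 0.6(241.31) = 270.76
(4) 1.0(125.97) + 1.0(155.72) = 281.69
The largest value is 281.69 kips from combination 4.

Combination 4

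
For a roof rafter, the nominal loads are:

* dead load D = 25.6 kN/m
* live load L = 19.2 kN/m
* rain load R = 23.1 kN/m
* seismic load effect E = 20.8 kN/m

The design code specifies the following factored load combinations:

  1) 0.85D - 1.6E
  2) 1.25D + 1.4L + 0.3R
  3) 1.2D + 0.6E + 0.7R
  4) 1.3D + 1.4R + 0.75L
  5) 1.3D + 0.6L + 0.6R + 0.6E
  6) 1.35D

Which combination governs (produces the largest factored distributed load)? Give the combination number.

Combination 4

1) 0.85(25.6) - 1.6(20.8) = 21.76 - 33.28 = -11.52
2) 1.25(25.6) + 1.4(19.2) + 0.3(23.1) = 32.00 + 26.88 + 6.93 = 65.81
3) 1.2(25.6) + 0.6(20.8) + 0.7(23.1) = 30.72 + 12.48 + 16.17 = 59.37
4) 1.3(25.6) + 1.4(23.1) + 0.75(19.2) = 33.28 + 32.34 + 14.40 = 80.02
5) 1.3(25.6) + 0.6(19.2) + 0.6(23.1) + 0.6(20.8) = 33.28 + 11.52 + 13.86 + 12.48 = 71.14
6) 1.35(25.6) = 34.56
The largest value is 80.02 kN/m from combination 4.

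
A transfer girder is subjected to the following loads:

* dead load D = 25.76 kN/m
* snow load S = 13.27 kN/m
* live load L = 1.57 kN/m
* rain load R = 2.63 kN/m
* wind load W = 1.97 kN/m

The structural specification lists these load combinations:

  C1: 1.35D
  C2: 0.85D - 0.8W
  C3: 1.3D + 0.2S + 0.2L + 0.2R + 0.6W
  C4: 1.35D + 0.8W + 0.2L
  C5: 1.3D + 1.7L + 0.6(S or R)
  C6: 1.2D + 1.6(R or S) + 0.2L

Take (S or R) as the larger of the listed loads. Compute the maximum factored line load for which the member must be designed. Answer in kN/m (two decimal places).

(S or R) → S = 13.27 kN/m; (R or S) → S = 13.27 kN/m.
C1: 1.35(25.76) = 34.78
C2: 0.85(25.76) - 0.8(1.97) = 21.90 - 1.58 = 20.32
C3: 1.3(25.76) + 0.2(13.27) + 0.2(1.57) + 0.2(2.63) + 0.6(1.97) = 33.49 + 2.65 + 0.31 + 0.53 + 1.18 = 38.16
C4: 1.35(25.76) + 0.8(1.97) + 0.2(1.57) = 34.78 + 1.58 + 0.31 = 36.67
C5: 1.3(25.76) + 1.7(1.57) + 0.6(13.27) = 33.49 + 2.67 + 7.96 = 44.12
C6: 1.2(25.76) + 1.6(13.27) + 0.2(1.57) = 52.46
Combination 6 governs: w_u = 52.46 kN/m.

52.46 kN/m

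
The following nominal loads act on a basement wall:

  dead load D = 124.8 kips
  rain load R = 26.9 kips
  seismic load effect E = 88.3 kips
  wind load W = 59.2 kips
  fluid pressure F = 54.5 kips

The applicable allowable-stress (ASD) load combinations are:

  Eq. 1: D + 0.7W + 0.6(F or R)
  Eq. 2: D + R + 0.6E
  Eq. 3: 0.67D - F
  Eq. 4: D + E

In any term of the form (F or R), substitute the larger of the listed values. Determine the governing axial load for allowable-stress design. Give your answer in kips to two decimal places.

213.10 kips

(F or R) → F = 54.5 kips.
Eq. 1: 1.0(124.8) + 0.7(59.2) + 0.6(54.5) = 198.94
Eq. 2: 1.0(124.8) + 1.0(26.9) + 0.6(88.3) = 204.68
Eq. 3: 0.67(124.8) - 1.0(54.5) = 29.12
Eq. 4: 1.0(124.8) + 1.0(88.3) = 213.10
Combination 4 governs: P = 213.10 kips.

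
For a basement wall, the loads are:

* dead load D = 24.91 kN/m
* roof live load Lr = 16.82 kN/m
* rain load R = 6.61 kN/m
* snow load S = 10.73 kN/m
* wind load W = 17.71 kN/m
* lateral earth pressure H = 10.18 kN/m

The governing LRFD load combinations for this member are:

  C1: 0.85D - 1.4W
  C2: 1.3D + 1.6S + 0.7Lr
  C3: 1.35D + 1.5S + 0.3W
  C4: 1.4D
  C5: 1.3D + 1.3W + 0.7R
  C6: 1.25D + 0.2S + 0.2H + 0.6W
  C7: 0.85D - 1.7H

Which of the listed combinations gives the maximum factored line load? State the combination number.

C1: 0.85(24.91) - 1.4(17.71) = 21.17 - 24.79 = -3.62
C2: 1.3(24.91) + 1.6(10.73) + 0.7(16.82) = 61.33
C3: 1.35(24.91) + 1.5(10.73) + 0.3(17.71) = 33.63 + 16.10 + 5.31 = 55.04
C4: 1.4(24.91) = 34.87
C5: 1.3(24.91) + 1.3(17.71) + 0.7(6.61) = 32.38 + 23.02 + 4.63 = 60.03
C6: 1.25(24.91) + 0.2(10.73) + 0.2(10.18) + 0.6(17.71) = 45.95
C7: 0.85(24.91) - 1.7(10.18) = 3.87
The largest value is 61.33 kN/m from combination 2.

Combination 2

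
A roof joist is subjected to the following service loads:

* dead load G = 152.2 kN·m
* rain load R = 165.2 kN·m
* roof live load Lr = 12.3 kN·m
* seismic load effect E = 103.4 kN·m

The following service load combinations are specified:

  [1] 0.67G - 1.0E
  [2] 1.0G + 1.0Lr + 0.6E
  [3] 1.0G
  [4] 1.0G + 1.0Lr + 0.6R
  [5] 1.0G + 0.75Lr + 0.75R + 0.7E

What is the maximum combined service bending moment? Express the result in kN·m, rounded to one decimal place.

357.7 kN·m

[1] 0.67(152.2) - 1.0(103.4) = 102.0 - 103.4 = -1.4
[2] 1.0(152.2) + 1.0(12.3) + 0.6(103.4) = 152.2 + 12.3 + 62.0 = 226.5
[3] 1.0(152.2) = 152.2
[4] 1.0(152.2) + 1.0(12.3) + 0.6(165.2) = 152.2 + 12.3 + 99.1 = 263.6
[5] 1.0(152.2) + 0.75(12.3) + 0.75(165.2) + 0.7(103.4) = 152.2 + 9.2 + 123.9 + 72.4 = 357.7
Combination 5 governs: M = 357.7 kN·m.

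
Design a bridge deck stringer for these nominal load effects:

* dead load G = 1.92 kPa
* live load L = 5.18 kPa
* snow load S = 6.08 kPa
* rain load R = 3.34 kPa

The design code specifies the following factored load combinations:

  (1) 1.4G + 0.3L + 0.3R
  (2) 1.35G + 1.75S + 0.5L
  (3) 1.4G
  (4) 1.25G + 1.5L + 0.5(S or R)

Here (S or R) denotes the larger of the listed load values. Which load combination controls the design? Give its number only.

(S or R) → S = 6.08 kPa.
(1) 1.4(1.92) + 0.3(5.18) + 0.3(3.34) = 5.24
(2) 1.35(1.92) + 1.75(6.08) + 0.5(5.18) = 15.82
(3) 1.4(1.92) = 2.69
(4) 1.25(1.92) + 1.5(5.18) + 0.5(6.08) = 13.21
The largest value is 15.82 kPa from combination 2.

Combination 2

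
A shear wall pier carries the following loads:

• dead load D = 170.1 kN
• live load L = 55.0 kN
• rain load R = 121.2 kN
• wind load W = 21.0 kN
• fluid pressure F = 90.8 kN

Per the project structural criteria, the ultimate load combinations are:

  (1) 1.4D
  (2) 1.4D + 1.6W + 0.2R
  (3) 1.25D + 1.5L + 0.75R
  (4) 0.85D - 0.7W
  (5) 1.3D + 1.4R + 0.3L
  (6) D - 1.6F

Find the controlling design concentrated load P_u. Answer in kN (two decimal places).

407.31 kN

(1) 1.4(170.1) = 238.14
(2) 1.4(170.1) + 1.6(21.0) + 0.2(121.2) = 238.14 + 33.60 + 24.24 = 295.98
(3) 1.25(170.1) + 1.5(55.0) + 0.75(121.2) = 212.63 + 82.50 + 90.90 = 386.03
(4) 0.85(170.1) - 0.7(21.0) = 144.59 - 14.70 = 129.89
(5) 1.3(170.1) + 1.4(121.2) + 0.3(55.0) = 221.13 + 169.68 + 16.50 = 407.31
(6) 1.0(170.1) - 1.6(90.8) = 170.10 - 145.28 = 24.82
Combination 5 governs: P_u = 407.31 kN.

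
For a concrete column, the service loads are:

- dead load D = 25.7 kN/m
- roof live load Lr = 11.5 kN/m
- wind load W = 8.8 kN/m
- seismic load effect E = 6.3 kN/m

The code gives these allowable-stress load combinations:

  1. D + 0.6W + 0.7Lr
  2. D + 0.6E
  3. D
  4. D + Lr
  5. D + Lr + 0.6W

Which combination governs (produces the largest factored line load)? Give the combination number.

1. 1.0(25.7) + 0.6(8.8) + 0.7(11.5) = 39.0
2. 1.0(25.7) + 0.6(6.3) = 25.7 + 3.8 = 29.5
3. 1.0(25.7) = 25.7
4. 1.0(25.7) + 1.0(11.5) = 25.7 + 11.5 = 37.2
5. 1.0(25.7) + 1.0(11.5) + 0.6(8.8) = 25.7 + 11.5 + 5.3 = 42.5
The largest value is 42.5 kN/m from combination 5.

Combination 5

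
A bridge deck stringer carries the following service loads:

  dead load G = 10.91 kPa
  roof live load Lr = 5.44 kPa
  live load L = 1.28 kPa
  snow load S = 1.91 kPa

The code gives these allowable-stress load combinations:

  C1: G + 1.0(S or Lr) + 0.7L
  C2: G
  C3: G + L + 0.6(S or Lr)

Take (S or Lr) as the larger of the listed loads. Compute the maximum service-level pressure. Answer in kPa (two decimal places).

17.25 kPa

(S or Lr) → Lr = 5.44 kPa.
C1: 1.0(10.91) + 1.0(5.44) + 0.7(1.28) = 17.25
C2: 1.0(10.91) = 10.91
C3: 1.0(10.91) + 1.0(1.28) + 0.6(5.44) = 15.45
Maximum is from combination 1.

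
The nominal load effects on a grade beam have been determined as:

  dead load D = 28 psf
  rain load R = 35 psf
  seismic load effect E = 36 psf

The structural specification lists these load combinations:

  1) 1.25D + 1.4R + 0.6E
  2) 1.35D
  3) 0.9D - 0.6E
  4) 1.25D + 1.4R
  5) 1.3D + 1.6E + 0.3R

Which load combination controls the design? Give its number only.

1) 1.25(28) + 1.4(35) + 0.6(36) = 35.0 + 49.0 + 21.6 = 105.6
2) 1.35(28) = 37.8
3) 0.9(28) - 0.6(36) = 25.2 - 21.6 = 3.6
4) 1.25(28) + 1.4(35) = 35.0 + 49.0 = 84.0
5) 1.3(28) + 1.6(36) + 0.3(35) = 36.4 + 57.6 + 10.5 = 104.5
The largest value is 105.6 psf from combination 1.

Combination 1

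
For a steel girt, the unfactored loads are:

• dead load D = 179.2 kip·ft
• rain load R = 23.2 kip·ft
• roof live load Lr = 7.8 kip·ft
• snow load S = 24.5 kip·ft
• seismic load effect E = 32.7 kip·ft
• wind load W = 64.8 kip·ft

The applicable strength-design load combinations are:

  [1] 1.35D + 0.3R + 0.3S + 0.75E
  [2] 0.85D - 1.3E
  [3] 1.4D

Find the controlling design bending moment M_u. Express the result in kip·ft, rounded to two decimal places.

[1] 1.35(179.2) + 0.3(23.2) + 0.3(24.5) + 0.75(32.7) = 241.92 + 6.96 + 7.35 + 24.53 = 280.76
[2] 0.85(179.2) - 1.3(32.7) = 152.32 - 42.51 = 109.81
[3] 1.4(179.2) = 250.88
Maximum is from combination 1.

280.76 kip·ft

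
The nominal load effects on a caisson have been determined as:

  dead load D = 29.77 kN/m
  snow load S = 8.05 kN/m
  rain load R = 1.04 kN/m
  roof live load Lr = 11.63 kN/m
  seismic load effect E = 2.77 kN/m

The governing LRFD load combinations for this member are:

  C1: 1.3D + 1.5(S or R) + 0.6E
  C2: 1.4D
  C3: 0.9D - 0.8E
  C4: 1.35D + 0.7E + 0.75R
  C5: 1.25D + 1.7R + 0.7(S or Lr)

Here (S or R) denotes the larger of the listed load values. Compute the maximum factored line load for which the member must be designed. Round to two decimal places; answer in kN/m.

(S or R) → S = 8.05 kN/m; (S or Lr) → Lr = 11.63 kN/m.
C1: 1.3(29.77) + 1.5(8.05) + 0.6(2.77) = 38.70 + 12.08 + 1.66 = 52.44
C2: 1.4(29.77) = 41.68
C3: 0.9(29.77) - 0.8(2.77) = 24.58
C4: 1.35(29.77) + 0.7(2.77) + 0.75(1.04) = 40.19 + 1.94 + 0.78 = 42.91
C5: 1.25(29.77) + 1.7(1.04) + 0.7(11.63) = 37.21 + 1.77 + 8.14 = 47.12
Combination 1 governs: w_u = 52.44 kN/m.

52.44 kN/m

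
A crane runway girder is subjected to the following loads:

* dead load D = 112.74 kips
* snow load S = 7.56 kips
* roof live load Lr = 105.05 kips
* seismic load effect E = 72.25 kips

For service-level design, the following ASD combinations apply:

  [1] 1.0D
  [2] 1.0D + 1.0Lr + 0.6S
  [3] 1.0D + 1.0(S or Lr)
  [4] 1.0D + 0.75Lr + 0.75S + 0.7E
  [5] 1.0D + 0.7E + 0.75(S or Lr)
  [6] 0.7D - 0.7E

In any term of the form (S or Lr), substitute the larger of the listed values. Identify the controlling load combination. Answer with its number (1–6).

(S or Lr) → Lr = 105.05 kips.
[1] 1.0(112.74) = 112.74
[2] 1.0(112.74) + 1.0(105.05) + 0.6(7.56) = 112.74 + 105.05 + 4.54 = 222.33
[3] 1.0(112.74) + 1.0(105.05) = 112.74 + 105.05 = 217.79
[4] 1.0(112.74) + 0.75(105.05) + 0.75(7.56) + 0.7(72.25) = 247.77
[5] 1.0(112.74) + 0.7(72.25) + 0.75(105.05) = 242.10
[6] 0.7(112.74) - 0.7(72.25) = 78.92 - 50.58 = 28.34
The largest value is 247.77 kips from combination 4.

Combination 4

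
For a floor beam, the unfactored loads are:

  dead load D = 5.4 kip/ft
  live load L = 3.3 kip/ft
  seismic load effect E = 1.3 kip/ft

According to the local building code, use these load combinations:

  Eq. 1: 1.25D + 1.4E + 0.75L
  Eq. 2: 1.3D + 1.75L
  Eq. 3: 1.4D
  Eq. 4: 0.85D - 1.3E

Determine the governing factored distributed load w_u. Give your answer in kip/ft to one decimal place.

Eq. 1: 1.25(5.4) + 1.4(1.3) + 0.75(3.3) = 11.0
Eq. 2: 1.3(5.4) + 1.75(3.3) = 7.0 + 5.8 = 12.8
Eq. 3: 1.4(5.4) = 7.6
Eq. 4: 0.85(5.4) - 1.3(1.3) = 4.6 - 1.7 = 2.9
Combination 2 governs: w_u = 12.8 kip/ft.

12.8 kip/ft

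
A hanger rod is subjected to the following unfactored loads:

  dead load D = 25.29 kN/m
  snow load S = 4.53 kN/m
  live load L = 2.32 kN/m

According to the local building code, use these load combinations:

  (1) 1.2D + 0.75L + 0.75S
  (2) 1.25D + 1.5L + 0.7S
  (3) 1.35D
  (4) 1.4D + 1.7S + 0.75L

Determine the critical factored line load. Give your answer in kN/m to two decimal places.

44.85 kN/m

(1) 1.2(25.29) + 0.75(2.32) + 0.75(4.53) = 30.35 + 1.74 + 3.40 = 35.49
(2) 1.25(25.29) + 1.5(2.32) + 0.7(4.53) = 31.61 + 3.48 + 3.17 = 38.26
(3) 1.35(25.29) = 34.14
(4) 1.4(25.29) + 1.7(4.53) + 0.75(2.32) = 35.41 + 7.70 + 1.74 = 44.85
Combination 4 governs: w_u = 44.85 kN/m.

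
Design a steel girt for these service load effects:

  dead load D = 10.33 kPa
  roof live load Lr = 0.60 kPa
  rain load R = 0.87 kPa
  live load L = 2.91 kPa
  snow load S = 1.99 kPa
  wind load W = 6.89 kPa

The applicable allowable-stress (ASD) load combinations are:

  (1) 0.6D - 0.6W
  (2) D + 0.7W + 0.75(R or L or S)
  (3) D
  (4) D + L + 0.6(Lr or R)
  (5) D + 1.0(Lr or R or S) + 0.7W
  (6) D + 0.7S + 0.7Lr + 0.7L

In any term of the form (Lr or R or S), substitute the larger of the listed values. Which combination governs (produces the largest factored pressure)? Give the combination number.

Combination 2

(R or L or S) → L = 2.91 kPa; (Lr or R) → R = 0.87 kPa; (Lr or R or S) → S = 1.99 kPa.
(1) 0.6(10.33) - 0.6(6.89) = 2.06
(2) 1.0(10.33) + 0.7(6.89) + 0.75(2.91) = 17.34
(3) 1.0(10.33) = 10.33
(4) 1.0(10.33) + 1.0(2.91) + 0.6(0.87) = 10.33 + 2.91 + 0.52 = 13.76
(5) 1.0(10.33) + 1.0(1.99) + 0.7(6.89) = 10.33 + 1.99 + 4.82 = 17.14
(6) 1.0(10.33) + 0.7(1.99) + 0.7(0.60) + 0.7(2.91) = 10.33 + 1.39 + 0.42 + 2.04 = 14.18
The largest value is 17.34 kPa from combination 2.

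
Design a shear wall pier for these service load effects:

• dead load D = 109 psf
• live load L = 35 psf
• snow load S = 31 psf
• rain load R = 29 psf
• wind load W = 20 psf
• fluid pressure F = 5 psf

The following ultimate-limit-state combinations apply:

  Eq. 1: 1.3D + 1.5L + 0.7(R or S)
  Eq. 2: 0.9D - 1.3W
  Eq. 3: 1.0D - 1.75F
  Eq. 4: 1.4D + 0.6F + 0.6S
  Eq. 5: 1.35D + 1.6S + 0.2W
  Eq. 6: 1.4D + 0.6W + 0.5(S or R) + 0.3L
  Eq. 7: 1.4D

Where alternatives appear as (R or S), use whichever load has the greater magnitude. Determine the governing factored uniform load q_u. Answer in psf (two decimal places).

(R or S) → S = 31 psf; (S or R) → S = 31 psf.
Eq. 1: 1.3(109) + 1.5(35) + 0.7(31) = 141.70 + 52.50 + 21.70 = 215.90
Eq. 2: 0.9(109) - 1.3(20) = 98.10 - 26.00 = 72.10
Eq. 3: 1.0(109) - 1.75(5) = 109.00 - 8.75 = 100.25
Eq. 4: 1.4(109) + 0.6(5) + 0.6(31) = 152.60 + 3.00 + 18.60 = 174.20
Eq. 5: 1.35(109) + 1.6(31) + 0.2(20) = 147.15 + 49.60 + 4.00 = 200.75
Eq. 6: 1.4(109) + 0.6(20) + 0.5(31) + 0.3(35) = 152.60 + 12.00 + 15.50 + 10.50 = 190.60
Eq. 7: 1.4(109) = 152.60
The controlling combination is 1, giving 215.90 psf.

215.90 psf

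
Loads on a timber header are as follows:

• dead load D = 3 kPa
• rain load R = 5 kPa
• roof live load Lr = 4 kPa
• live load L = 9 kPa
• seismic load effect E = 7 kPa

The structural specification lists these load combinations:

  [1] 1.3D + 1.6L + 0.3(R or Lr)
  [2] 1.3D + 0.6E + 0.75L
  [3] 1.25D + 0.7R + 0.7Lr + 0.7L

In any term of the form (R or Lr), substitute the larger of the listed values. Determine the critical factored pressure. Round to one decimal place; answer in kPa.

(R or Lr) → R = 5 kPa.
[1] 1.3(3) + 1.6(9) + 0.3(5) = 3.9 + 14.4 + 1.5 = 19.8
[2] 1.3(3) + 0.6(7) + 0.75(9) = 3.9 + 4.2 + 6.8 = 14.9
[3] 1.25(3) + 0.7(5) + 0.7(4) + 0.7(9) = 3.8 + 3.5 + 2.8 + 6.3 = 16.4
Combination 1 governs: p_u = 19.8 kPa.

19.8 kPa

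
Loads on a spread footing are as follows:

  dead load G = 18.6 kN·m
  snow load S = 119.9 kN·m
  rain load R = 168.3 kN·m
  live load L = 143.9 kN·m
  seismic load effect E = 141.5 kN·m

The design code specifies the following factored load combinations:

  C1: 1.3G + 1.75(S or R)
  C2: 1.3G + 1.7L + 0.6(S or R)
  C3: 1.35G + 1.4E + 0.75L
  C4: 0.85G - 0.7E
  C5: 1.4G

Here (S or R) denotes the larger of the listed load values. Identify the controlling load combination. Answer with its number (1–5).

(S or R) → R = 168.3 kN·m.
C1: 1.3(18.6) + 1.75(168.3) = 24.18 + 294.53 = 318.71
C2: 1.3(18.6) + 1.7(143.9) + 0.6(168.3) = 24.18 + 244.63 + 100.98 = 369.79
C3: 1.35(18.6) + 1.4(141.5) + 0.75(143.9) = 25.11 + 198.10 + 107.93 = 331.14
C4: 0.85(18.6) - 0.7(141.5) = 15.81 - 99.05 = -83.24
C5: 1.4(18.6) = 26.04
The largest value is 369.79 kN·m from combination 2.

Combination 2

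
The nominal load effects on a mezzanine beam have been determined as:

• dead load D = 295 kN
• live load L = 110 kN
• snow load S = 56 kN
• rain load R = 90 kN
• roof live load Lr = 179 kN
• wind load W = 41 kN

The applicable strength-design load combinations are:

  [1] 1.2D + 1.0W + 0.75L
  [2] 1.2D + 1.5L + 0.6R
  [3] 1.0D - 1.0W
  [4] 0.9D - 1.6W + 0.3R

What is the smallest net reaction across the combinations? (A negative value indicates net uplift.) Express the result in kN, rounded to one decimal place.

[1] 1.2(295) + 1.0(41) + 0.75(110) = 354.0 + 41.0 + 82.5 = 477.5
[2] 1.2(295) + 1.5(110) + 0.6(90) = 354.0 + 165.0 + 54.0 = 573.0
[3] 1.0(295) - 1.0(41) = 295.0 - 41.0 = 254.0
[4] 0.9(295) - 1.6(41) + 0.3(90) = 265.5 - 65.6 + 27.0 = 226.9
Combination 4 gives the minimum: 226.9 kN.

226.9 kN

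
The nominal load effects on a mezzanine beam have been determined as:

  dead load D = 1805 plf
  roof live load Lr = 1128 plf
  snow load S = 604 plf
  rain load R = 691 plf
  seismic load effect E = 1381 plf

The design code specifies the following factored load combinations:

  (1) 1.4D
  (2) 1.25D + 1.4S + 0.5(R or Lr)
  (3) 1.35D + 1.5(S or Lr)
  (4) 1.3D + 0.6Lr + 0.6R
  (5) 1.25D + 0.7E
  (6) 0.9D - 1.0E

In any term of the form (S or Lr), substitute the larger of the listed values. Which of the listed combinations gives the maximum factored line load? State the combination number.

(R or Lr) → Lr = 1128 plf; (S or Lr) → Lr = 1128 plf.
(1) 1.4(1805) = 2527.00
(2) 1.25(1805) + 1.4(604) + 0.5(1128) = 3665.85
(3) 1.35(1805) + 1.5(1128) = 4128.75
(4) 1.3(1805) + 0.6(1128) + 0.6(691) = 3437.90
(5) 1.25(1805) + 0.7(1381) = 3222.95
(6) 0.9(1805) - 1.0(1381) = 243.50
The largest value is 4128.75 plf from combination 3.

Combination 3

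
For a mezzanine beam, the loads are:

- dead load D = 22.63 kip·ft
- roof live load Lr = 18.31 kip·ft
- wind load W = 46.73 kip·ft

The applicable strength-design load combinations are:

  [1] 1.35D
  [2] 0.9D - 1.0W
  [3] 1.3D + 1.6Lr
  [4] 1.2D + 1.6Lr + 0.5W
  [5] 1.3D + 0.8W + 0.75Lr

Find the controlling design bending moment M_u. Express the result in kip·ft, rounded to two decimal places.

[1] 1.35(22.63) = 30.55
[2] 0.9(22.63) - 1.0(46.73) = 20.37 - 46.73 = -26.36
[3] 1.3(22.63) + 1.6(18.31) = 29.42 + 29.30 = 58.72
[4] 1.2(22.63) + 1.6(18.31) + 0.5(46.73) = 79.82
[5] 1.3(22.63) + 0.8(46.73) + 0.75(18.31) = 80.54
Maximum is from combination 5.

80.54 kip·ft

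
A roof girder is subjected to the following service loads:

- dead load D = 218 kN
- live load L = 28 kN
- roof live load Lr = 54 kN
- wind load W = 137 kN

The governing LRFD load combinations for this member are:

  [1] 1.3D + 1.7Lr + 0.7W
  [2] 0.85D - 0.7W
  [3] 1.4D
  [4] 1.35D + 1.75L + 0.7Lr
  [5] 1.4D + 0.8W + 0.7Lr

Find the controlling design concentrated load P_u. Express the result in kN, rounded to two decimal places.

471.10 kN

[1] 1.3(218) + 1.7(54) + 0.7(137) = 283.40 + 91.80 + 95.90 = 471.10
[2] 0.85(218) - 0.7(137) = 185.30 - 95.90 = 89.40
[3] 1.4(218) = 305.20
[4] 1.35(218) + 1.75(28) + 0.7(54) = 294.30 + 49.00 + 37.80 = 381.10
[5] 1.4(218) + 0.8(137) + 0.7(54) = 305.20 + 109.60 + 37.80 = 452.60
Combination 1 governs: P_u = 471.10 kN.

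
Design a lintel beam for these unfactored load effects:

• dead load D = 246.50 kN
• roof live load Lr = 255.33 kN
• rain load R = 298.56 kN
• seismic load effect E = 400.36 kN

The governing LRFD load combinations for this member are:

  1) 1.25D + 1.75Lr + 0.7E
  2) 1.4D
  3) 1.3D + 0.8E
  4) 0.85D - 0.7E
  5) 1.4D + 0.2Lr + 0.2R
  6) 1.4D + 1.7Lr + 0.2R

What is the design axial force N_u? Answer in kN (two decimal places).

1) 1.25(246.50) + 1.75(255.33) + 0.7(400.36) = 1035.20
2) 1.4(246.50) = 345.10
3) 1.3(246.50) + 0.8(400.36) = 320.45 + 320.29 = 640.74
4) 0.85(246.50) - 0.7(400.36) = -70.73
5) 1.4(246.50) + 0.2(255.33) + 0.2(298.56) = 345.10 + 51.07 + 59.71 = 455.88
6) 1.4(246.50) + 1.7(255.33) + 0.2(298.56) = 345.10 + 434.06 + 59.71 = 838.87
The controlling combination is 1, giving 1035.20 kN.

1035.20 kN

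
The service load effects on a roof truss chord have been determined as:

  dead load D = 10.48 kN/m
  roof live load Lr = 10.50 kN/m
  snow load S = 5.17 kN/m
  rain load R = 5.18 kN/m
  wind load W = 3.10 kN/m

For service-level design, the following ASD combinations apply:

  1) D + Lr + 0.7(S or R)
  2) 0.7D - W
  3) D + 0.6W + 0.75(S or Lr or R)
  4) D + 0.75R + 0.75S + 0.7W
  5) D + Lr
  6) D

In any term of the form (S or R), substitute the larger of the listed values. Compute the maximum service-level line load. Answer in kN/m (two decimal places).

(S or R) → R = 5.18 kN/m; (S or Lr or R) → Lr = 10.50 kN/m.
1) 1.0(10.48) + 1.0(10.50) + 0.7(5.18) = 10.48 + 10.50 + 3.63 = 24.61
2) 0.7(10.48) - 1.0(3.10) = 7.34 - 3.10 = 4.24
3) 1.0(10.48) + 0.6(3.10) + 0.75(10.50) = 10.48 + 1.86 + 7.88 = 20.22
4) 1.0(10.48) + 0.75(5.18) + 0.75(5.17) + 0.7(3.10) = 20.41
5) 1.0(10.48) + 1.0(10.50) = 10.48 + 10.50 = 20.98
6) 1.0(10.48) = 10.48
Combination 1 governs: w = 24.61 kN/m.

24.61 kN/m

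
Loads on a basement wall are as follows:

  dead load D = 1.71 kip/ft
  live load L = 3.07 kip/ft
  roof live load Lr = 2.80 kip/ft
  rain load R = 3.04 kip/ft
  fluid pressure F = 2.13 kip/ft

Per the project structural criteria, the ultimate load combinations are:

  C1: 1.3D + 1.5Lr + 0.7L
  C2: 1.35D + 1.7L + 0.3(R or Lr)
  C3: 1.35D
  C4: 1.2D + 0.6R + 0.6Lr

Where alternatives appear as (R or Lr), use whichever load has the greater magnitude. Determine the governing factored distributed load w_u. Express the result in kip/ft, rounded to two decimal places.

8.57 kip/ft

(R or Lr) → R = 3.04 kip/ft.
C1: 1.3(1.71) + 1.5(2.80) + 0.7(3.07) = 2.22 + 4.20 + 2.15 = 8.57
C2: 1.35(1.71) + 1.7(3.07) + 0.3(3.04) = 2.31 + 5.22 + 0.91 = 8.44
C3: 1.35(1.71) = 2.31
C4: 1.2(1.71) + 0.6(3.04) + 0.6(2.80) = 5.56
Maximum is from combination 1.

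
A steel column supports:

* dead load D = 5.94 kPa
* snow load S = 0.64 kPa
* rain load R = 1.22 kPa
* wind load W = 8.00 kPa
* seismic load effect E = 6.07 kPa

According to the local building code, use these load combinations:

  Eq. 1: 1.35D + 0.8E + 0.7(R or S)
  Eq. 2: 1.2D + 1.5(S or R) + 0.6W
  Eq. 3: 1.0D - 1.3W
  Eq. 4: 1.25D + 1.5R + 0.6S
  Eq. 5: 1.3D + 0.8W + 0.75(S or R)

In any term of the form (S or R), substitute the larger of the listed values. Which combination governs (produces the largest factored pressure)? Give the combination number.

Combination 5

(R or S) → R = 1.22 kPa; (S or R) → R = 1.22 kPa.
Eq. 1: 1.35(5.94) + 0.8(6.07) + 0.7(1.22) = 8.02 + 4.86 + 0.85 = 13.73
Eq. 2: 1.2(5.94) + 1.5(1.22) + 0.6(8.00) = 7.13 + 1.83 + 4.80 = 13.76
Eq. 3: 1.0(5.94) - 1.3(8.00) = 5.94 - 10.40 = -4.46
Eq. 4: 1.25(5.94) + 1.5(1.22) + 0.6(0.64) = 7.43 + 1.83 + 0.38 = 9.64
Eq. 5: 1.3(5.94) + 0.8(8.00) + 0.75(1.22) = 7.72 + 6.40 + 0.92 = 15.04
The largest value is 15.04 kPa from combination 5.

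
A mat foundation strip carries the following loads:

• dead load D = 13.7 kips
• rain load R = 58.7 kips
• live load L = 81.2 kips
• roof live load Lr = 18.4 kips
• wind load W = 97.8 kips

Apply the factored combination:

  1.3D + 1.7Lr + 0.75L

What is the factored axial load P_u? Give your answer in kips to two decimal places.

109.99 kips

1.3(13.7) + 1.7(18.4) + 0.75(81.2) = 109.99
P_u = 109.99 kips.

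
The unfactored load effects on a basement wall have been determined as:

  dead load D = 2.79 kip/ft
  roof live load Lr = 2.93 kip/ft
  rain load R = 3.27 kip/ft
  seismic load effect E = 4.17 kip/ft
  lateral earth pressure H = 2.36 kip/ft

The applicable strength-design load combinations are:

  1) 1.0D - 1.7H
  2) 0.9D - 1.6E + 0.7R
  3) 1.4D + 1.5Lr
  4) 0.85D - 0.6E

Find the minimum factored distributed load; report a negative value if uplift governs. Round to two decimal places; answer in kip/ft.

1) 1.0(2.79) - 1.7(2.36) = 2.79 - 4.01 = -1.22
2) 0.9(2.79) - 1.6(4.17) + 0.7(3.27) = 2.51 - 6.67 + 2.29 = -1.87
3) 1.4(2.79) + 1.5(2.93) = 8.30
4) 0.85(2.79) - 0.6(4.17) = 2.37 - 2.50 = -0.13
Combination 2 gives the minimum: -1.87 kip/ft.

-1.87 kip/ft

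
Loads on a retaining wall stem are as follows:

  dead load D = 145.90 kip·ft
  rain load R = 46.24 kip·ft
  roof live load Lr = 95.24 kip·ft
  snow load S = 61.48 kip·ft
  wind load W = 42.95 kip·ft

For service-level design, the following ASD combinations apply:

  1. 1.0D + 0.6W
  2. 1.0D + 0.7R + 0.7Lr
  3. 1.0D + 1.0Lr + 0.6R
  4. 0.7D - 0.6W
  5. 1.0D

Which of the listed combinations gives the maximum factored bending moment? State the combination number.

1. 1.0(145.90) + 0.6(42.95) = 145.90 + 25.77 = 171.67
2. 1.0(145.90) + 0.7(46.24) + 0.7(95.24) = 145.90 + 32.37 + 66.67 = 244.94
3. 1.0(145.90) + 1.0(95.24) + 0.6(46.24) = 145.90 + 95.24 + 27.74 = 268.88
4. 0.7(145.90) - 0.6(42.95) = 102.13 - 25.77 = 76.36
5. 1.0(145.90) = 145.90
The largest value is 268.88 kip·ft from combination 3.

Combination 3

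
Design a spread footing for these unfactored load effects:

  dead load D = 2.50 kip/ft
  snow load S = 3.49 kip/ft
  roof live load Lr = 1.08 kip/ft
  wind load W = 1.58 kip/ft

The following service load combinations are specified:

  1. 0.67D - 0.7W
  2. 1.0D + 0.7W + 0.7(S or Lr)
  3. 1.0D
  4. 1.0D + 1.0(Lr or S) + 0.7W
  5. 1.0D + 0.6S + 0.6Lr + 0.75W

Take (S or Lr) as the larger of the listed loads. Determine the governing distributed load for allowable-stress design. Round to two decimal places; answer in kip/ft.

7.10 kip/ft

(S or Lr) → S = 3.49 kip/ft; (Lr or S) → S = 3.49 kip/ft.
1. 0.67(2.50) - 0.7(1.58) = 0.57
2. 1.0(2.50) + 0.7(1.58) + 0.7(3.49) = 6.05
3. 1.0(2.50) = 2.50
4. 1.0(2.50) + 1.0(3.49) + 0.7(1.58) = 7.10
5. 1.0(2.50) + 0.6(3.49) + 0.6(1.08) + 0.75(1.58) = 6.43
Combination 4 governs: w = 7.10 kip/ft.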